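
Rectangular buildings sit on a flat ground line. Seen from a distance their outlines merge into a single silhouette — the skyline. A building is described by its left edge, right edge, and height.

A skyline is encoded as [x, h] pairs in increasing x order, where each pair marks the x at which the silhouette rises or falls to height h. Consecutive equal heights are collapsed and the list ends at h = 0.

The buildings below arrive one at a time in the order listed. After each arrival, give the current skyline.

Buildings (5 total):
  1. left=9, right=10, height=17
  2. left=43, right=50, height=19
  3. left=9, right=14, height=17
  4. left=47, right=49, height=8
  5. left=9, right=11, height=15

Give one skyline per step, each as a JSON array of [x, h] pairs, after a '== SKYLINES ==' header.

== SKYLINES ==
[[9,17],[10,0]]
[[9,17],[10,0],[43,19],[50,0]]
[[9,17],[14,0],[43,19],[50,0]]
[[9,17],[14,0],[43,19],[50,0]]
[[9,17],[14,0],[43,19],[50,0]]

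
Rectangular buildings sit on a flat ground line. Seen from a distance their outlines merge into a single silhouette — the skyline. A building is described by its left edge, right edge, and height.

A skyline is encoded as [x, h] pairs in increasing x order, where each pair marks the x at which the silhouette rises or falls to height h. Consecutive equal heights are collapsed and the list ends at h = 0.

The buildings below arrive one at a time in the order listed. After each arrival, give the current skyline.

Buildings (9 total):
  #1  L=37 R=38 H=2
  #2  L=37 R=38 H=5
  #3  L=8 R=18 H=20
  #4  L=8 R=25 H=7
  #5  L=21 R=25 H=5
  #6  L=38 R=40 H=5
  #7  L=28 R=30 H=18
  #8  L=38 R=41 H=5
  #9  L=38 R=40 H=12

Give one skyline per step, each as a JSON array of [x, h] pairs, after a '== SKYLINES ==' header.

== SKYLINES ==
[[37,2],[38,0]]
[[37,5],[38,0]]
[[8,20],[18,0],[37,5],[38,0]]
[[8,20],[18,7],[25,0],[37,5],[38,0]]
[[8,20],[18,7],[25,0],[37,5],[38,0]]
[[8,20],[18,7],[25,0],[37,5],[40,0]]
[[8,20],[18,7],[25,0],[28,18],[30,0],[37,5],[40,0]]
[[8,20],[18,7],[25,0],[28,18],[30,0],[37,5],[41,0]]
[[8,20],[18,7],[25,0],[28,18],[30,0],[37,5],[38,12],[40,5],[41,0]]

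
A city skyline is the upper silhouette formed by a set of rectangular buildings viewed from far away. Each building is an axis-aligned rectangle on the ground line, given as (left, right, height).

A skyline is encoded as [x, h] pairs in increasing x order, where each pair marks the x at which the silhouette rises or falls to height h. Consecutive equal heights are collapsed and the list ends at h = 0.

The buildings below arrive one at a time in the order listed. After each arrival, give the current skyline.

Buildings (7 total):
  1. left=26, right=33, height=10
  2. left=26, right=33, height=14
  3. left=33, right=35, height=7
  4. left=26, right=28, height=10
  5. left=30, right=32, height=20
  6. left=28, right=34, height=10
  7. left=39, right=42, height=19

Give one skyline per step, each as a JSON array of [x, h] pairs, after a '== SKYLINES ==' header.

== SKYLINES ==
[[26,10],[33,0]]
[[26,14],[33,0]]
[[26,14],[33,7],[35,0]]
[[26,14],[33,7],[35,0]]
[[26,14],[30,20],[32,14],[33,7],[35,0]]
[[26,14],[30,20],[32,14],[33,10],[34,7],[35,0]]
[[26,14],[30,20],[32,14],[33,10],[34,7],[35,0],[39,19],[42,0]]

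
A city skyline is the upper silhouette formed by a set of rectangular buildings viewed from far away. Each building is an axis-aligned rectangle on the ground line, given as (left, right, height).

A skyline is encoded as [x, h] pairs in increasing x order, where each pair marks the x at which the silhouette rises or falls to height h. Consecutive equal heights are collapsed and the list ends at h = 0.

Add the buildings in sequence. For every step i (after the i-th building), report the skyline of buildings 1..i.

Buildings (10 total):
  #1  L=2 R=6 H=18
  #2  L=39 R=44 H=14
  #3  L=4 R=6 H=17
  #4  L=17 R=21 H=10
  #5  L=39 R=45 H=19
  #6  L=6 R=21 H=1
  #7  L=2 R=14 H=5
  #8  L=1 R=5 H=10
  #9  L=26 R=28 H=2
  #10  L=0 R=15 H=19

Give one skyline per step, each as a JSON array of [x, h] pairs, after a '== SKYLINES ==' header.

== SKYLINES ==
[[2,18],[6,0]]
[[2,18],[6,0],[39,14],[44,0]]
[[2,18],[6,0],[39,14],[44,0]]
[[2,18],[6,0],[17,10],[21,0],[39,14],[44,0]]
[[2,18],[6,0],[17,10],[21,0],[39,19],[45,0]]
[[2,18],[6,1],[17,10],[21,0],[39,19],[45,0]]
[[2,18],[6,5],[14,1],[17,10],[21,0],[39,19],[45,0]]
[[1,10],[2,18],[6,5],[14,1],[17,10],[21,0],[39,19],[45,0]]
[[1,10],[2,18],[6,5],[14,1],[17,10],[21,0],[26,2],[28,0],[39,19],[45,0]]
[[0,19],[15,1],[17,10],[21,0],[26,2],[28,0],[39,19],[45,0]]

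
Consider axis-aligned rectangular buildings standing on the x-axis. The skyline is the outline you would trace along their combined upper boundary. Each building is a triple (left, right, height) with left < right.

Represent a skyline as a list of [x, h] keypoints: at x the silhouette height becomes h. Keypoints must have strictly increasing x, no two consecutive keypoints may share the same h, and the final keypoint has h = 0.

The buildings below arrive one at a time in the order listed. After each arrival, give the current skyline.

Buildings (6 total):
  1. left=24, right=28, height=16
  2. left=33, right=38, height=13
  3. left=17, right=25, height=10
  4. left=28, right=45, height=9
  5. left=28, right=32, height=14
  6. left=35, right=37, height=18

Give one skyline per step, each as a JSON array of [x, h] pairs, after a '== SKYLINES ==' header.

== SKYLINES ==
[[24,16],[28,0]]
[[24,16],[28,0],[33,13],[38,0]]
[[17,10],[24,16],[28,0],[33,13],[38,0]]
[[17,10],[24,16],[28,9],[33,13],[38,9],[45,0]]
[[17,10],[24,16],[28,14],[32,9],[33,13],[38,9],[45,0]]
[[17,10],[24,16],[28,14],[32,9],[33,13],[35,18],[37,13],[38,9],[45,0]]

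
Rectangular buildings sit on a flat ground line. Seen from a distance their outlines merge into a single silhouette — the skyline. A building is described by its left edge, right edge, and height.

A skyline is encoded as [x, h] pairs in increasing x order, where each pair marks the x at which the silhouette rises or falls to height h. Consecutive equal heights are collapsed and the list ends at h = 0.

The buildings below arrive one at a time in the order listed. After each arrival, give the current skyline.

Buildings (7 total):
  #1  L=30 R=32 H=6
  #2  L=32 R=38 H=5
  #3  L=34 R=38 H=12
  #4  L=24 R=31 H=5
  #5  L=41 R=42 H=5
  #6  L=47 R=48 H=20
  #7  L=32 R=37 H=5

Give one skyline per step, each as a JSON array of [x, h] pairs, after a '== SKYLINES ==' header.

== SKYLINES ==
[[30,6],[32,0]]
[[30,6],[32,5],[38,0]]
[[30,6],[32,5],[34,12],[38,0]]
[[24,5],[30,6],[32,5],[34,12],[38,0]]
[[24,5],[30,6],[32,5],[34,12],[38,0],[41,5],[42,0]]
[[24,5],[30,6],[32,5],[34,12],[38,0],[41,5],[42,0],[47,20],[48,0]]
[[24,5],[30,6],[32,5],[34,12],[38,0],[41,5],[42,0],[47,20],[48,0]]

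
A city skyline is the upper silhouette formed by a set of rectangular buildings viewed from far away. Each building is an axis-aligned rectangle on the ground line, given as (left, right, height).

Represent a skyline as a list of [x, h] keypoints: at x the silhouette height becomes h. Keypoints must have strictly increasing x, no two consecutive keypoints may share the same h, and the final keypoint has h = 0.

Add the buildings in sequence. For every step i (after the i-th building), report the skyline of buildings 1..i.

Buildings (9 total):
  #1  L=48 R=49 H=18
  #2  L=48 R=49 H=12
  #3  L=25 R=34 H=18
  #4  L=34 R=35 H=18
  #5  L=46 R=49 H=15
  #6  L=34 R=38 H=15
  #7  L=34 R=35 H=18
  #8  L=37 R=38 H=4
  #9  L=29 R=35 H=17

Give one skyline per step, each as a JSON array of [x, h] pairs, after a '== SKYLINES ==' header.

== SKYLINES ==
[[48,18],[49,0]]
[[48,18],[49,0]]
[[25,18],[34,0],[48,18],[49,0]]
[[25,18],[35,0],[48,18],[49,0]]
[[25,18],[35,0],[46,15],[48,18],[49,0]]
[[25,18],[35,15],[38,0],[46,15],[48,18],[49,0]]
[[25,18],[35,15],[38,0],[46,15],[48,18],[49,0]]
[[25,18],[35,15],[38,0],[46,15],[48,18],[49,0]]
[[25,18],[35,15],[38,0],[46,15],[48,18],[49,0]]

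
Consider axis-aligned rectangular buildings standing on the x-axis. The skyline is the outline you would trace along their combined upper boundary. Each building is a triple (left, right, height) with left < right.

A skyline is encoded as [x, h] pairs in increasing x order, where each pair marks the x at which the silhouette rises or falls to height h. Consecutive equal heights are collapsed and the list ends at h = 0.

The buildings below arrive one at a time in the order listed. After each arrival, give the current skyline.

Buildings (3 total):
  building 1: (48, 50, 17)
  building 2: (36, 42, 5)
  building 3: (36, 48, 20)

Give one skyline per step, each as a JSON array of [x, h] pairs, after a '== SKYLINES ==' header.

== SKYLINES ==
[[48,17],[50,0]]
[[36,5],[42,0],[48,17],[50,0]]
[[36,20],[48,17],[50,0]]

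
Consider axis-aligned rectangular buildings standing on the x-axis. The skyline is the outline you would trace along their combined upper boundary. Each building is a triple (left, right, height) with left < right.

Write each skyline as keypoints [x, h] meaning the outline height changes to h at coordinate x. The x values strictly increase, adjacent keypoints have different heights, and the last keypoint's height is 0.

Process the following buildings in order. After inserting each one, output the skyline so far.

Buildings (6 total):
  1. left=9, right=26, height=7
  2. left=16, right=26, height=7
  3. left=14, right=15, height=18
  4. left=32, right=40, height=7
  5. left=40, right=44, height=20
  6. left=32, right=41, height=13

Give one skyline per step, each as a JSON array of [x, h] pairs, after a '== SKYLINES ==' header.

== SKYLINES ==
[[9,7],[26,0]]
[[9,7],[26,0]]
[[9,7],[14,18],[15,7],[26,0]]
[[9,7],[14,18],[15,7],[26,0],[32,7],[40,0]]
[[9,7],[14,18],[15,7],[26,0],[32,7],[40,20],[44,0]]
[[9,7],[14,18],[15,7],[26,0],[32,13],[40,20],[44,0]]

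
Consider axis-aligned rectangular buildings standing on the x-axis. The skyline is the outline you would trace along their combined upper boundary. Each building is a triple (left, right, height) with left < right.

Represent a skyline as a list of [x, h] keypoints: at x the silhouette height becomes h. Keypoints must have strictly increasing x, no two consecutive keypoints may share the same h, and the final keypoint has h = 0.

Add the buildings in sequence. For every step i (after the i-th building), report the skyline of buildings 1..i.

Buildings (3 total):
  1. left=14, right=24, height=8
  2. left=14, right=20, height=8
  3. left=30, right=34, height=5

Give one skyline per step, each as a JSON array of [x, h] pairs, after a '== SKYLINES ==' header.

== SKYLINES ==
[[14,8],[24,0]]
[[14,8],[24,0]]
[[14,8],[24,0],[30,5],[34,0]]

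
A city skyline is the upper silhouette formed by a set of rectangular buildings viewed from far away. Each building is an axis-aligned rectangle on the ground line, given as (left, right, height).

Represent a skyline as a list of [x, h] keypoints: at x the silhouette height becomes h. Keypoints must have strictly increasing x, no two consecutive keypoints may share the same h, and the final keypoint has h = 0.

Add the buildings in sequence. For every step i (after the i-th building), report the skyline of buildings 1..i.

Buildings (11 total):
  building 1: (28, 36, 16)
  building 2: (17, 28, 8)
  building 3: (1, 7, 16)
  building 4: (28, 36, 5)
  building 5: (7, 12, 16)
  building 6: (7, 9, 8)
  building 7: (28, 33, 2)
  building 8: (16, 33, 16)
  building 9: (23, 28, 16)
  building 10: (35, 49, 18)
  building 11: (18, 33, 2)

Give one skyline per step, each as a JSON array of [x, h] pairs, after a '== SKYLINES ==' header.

== SKYLINES ==
[[28,16],[36,0]]
[[17,8],[28,16],[36,0]]
[[1,16],[7,0],[17,8],[28,16],[36,0]]
[[1,16],[7,0],[17,8],[28,16],[36,0]]
[[1,16],[12,0],[17,8],[28,16],[36,0]]
[[1,16],[12,0],[17,8],[28,16],[36,0]]
[[1,16],[12,0],[17,8],[28,16],[36,0]]
[[1,16],[12,0],[16,16],[36,0]]
[[1,16],[12,0],[16,16],[36,0]]
[[1,16],[12,0],[16,16],[35,18],[49,0]]
[[1,16],[12,0],[16,16],[35,18],[49,0]]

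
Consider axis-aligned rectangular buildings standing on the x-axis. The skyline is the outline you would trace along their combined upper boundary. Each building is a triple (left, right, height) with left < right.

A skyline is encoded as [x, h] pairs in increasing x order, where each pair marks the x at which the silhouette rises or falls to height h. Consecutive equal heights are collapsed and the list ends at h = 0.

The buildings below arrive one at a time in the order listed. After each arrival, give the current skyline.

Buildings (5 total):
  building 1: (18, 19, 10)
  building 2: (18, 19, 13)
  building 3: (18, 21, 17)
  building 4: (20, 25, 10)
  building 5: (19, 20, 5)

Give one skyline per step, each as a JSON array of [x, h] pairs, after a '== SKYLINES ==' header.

== SKYLINES ==
[[18,10],[19,0]]
[[18,13],[19,0]]
[[18,17],[21,0]]
[[18,17],[21,10],[25,0]]
[[18,17],[21,10],[25,0]]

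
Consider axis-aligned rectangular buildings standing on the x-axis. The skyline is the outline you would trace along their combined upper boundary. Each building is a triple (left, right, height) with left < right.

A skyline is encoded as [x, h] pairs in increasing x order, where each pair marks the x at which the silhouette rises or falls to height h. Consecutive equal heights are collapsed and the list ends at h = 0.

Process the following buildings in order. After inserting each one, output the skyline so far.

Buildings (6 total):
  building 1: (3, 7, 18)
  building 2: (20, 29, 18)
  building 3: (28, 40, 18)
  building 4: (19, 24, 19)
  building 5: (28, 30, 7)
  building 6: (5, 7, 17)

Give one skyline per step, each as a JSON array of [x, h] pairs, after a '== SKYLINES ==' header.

== SKYLINES ==
[[3,18],[7,0]]
[[3,18],[7,0],[20,18],[29,0]]
[[3,18],[7,0],[20,18],[40,0]]
[[3,18],[7,0],[19,19],[24,18],[40,0]]
[[3,18],[7,0],[19,19],[24,18],[40,0]]
[[3,18],[7,0],[19,19],[24,18],[40,0]]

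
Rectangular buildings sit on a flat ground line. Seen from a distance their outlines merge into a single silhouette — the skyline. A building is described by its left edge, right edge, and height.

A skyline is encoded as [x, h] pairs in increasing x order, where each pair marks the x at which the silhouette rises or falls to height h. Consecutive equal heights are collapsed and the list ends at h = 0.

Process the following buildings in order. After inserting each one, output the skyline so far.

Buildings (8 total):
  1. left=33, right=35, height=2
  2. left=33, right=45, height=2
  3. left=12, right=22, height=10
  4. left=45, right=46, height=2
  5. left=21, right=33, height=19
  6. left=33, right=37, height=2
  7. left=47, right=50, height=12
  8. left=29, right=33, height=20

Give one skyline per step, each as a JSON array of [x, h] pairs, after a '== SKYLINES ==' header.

== SKYLINES ==
[[33,2],[35,0]]
[[33,2],[45,0]]
[[12,10],[22,0],[33,2],[45,0]]
[[12,10],[22,0],[33,2],[46,0]]
[[12,10],[21,19],[33,2],[46,0]]
[[12,10],[21,19],[33,2],[46,0]]
[[12,10],[21,19],[33,2],[46,0],[47,12],[50,0]]
[[12,10],[21,19],[29,20],[33,2],[46,0],[47,12],[50,0]]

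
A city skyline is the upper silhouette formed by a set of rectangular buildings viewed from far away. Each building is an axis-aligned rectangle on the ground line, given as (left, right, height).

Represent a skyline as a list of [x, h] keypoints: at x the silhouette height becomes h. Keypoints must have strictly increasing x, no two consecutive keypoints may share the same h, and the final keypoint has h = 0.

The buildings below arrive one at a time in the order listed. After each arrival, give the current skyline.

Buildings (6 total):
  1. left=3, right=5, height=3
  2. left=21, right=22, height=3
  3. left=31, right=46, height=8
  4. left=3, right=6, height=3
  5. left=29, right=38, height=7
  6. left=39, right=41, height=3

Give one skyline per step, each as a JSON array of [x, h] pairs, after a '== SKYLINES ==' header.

== SKYLINES ==
[[3,3],[5,0]]
[[3,3],[5,0],[21,3],[22,0]]
[[3,3],[5,0],[21,3],[22,0],[31,8],[46,0]]
[[3,3],[6,0],[21,3],[22,0],[31,8],[46,0]]
[[3,3],[6,0],[21,3],[22,0],[29,7],[31,8],[46,0]]
[[3,3],[6,0],[21,3],[22,0],[29,7],[31,8],[46,0]]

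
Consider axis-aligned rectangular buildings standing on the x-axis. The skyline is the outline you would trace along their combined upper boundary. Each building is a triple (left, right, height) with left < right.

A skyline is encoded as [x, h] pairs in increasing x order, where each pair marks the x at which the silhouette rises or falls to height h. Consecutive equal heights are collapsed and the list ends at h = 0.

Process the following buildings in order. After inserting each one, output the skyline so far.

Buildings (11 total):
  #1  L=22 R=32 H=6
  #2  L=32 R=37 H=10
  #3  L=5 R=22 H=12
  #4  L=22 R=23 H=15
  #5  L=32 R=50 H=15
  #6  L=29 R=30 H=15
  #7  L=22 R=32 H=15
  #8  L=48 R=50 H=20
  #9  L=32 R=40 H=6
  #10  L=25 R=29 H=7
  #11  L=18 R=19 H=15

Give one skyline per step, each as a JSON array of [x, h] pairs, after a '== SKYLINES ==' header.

== SKYLINES ==
[[22,6],[32,0]]
[[22,6],[32,10],[37,0]]
[[5,12],[22,6],[32,10],[37,0]]
[[5,12],[22,15],[23,6],[32,10],[37,0]]
[[5,12],[22,15],[23,6],[32,15],[50,0]]
[[5,12],[22,15],[23,6],[29,15],[30,6],[32,15],[50,0]]
[[5,12],[22,15],[50,0]]
[[5,12],[22,15],[48,20],[50,0]]
[[5,12],[22,15],[48,20],[50,0]]
[[5,12],[22,15],[48,20],[50,0]]
[[5,12],[18,15],[19,12],[22,15],[48,20],[50,0]]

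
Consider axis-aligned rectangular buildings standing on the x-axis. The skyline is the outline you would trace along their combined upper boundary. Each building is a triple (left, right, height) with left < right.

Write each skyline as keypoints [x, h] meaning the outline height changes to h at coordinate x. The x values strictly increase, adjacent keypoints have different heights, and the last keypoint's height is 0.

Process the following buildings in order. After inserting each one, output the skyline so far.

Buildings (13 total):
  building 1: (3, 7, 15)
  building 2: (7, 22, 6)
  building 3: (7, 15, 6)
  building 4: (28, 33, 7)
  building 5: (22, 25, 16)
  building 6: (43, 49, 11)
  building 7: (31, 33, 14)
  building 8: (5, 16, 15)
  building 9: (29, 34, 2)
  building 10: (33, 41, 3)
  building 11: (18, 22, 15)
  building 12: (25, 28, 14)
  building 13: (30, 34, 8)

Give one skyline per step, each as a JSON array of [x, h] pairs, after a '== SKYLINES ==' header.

== SKYLINES ==
[[3,15],[7,0]]
[[3,15],[7,6],[22,0]]
[[3,15],[7,6],[22,0]]
[[3,15],[7,6],[22,0],[28,7],[33,0]]
[[3,15],[7,6],[22,16],[25,0],[28,7],[33,0]]
[[3,15],[7,6],[22,16],[25,0],[28,7],[33,0],[43,11],[49,0]]
[[3,15],[7,6],[22,16],[25,0],[28,7],[31,14],[33,0],[43,11],[49,0]]
[[3,15],[16,6],[22,16],[25,0],[28,7],[31,14],[33,0],[43,11],[49,0]]
[[3,15],[16,6],[22,16],[25,0],[28,7],[31,14],[33,2],[34,0],[43,11],[49,0]]
[[3,15],[16,6],[22,16],[25,0],[28,7],[31,14],[33,3],[41,0],[43,11],[49,0]]
[[3,15],[16,6],[18,15],[22,16],[25,0],[28,7],[31,14],[33,3],[41,0],[43,11],[49,0]]
[[3,15],[16,6],[18,15],[22,16],[25,14],[28,7],[31,14],[33,3],[41,0],[43,11],[49,0]]
[[3,15],[16,6],[18,15],[22,16],[25,14],[28,7],[30,8],[31,14],[33,8],[34,3],[41,0],[43,11],[49,0]]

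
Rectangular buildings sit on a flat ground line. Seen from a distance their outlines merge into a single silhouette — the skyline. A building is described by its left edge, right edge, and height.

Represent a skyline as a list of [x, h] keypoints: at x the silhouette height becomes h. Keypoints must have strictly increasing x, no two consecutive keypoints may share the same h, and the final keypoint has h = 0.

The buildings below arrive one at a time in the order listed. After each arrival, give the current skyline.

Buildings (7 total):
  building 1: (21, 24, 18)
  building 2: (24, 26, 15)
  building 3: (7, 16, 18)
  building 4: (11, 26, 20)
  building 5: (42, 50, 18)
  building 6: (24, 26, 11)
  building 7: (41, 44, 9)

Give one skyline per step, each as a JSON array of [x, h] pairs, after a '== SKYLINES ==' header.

== SKYLINES ==
[[21,18],[24,0]]
[[21,18],[24,15],[26,0]]
[[7,18],[16,0],[21,18],[24,15],[26,0]]
[[7,18],[11,20],[26,0]]
[[7,18],[11,20],[26,0],[42,18],[50,0]]
[[7,18],[11,20],[26,0],[42,18],[50,0]]
[[7,18],[11,20],[26,0],[41,9],[42,18],[50,0]]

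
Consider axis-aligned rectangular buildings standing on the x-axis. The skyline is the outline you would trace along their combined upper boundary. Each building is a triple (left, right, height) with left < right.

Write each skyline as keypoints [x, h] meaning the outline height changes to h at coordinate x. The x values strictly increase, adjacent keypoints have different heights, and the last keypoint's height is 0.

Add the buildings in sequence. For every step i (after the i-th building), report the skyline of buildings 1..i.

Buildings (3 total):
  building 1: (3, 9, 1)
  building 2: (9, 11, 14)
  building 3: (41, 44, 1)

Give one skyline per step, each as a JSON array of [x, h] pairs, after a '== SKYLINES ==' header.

== SKYLINES ==
[[3,1],[9,0]]
[[3,1],[9,14],[11,0]]
[[3,1],[9,14],[11,0],[41,1],[44,0]]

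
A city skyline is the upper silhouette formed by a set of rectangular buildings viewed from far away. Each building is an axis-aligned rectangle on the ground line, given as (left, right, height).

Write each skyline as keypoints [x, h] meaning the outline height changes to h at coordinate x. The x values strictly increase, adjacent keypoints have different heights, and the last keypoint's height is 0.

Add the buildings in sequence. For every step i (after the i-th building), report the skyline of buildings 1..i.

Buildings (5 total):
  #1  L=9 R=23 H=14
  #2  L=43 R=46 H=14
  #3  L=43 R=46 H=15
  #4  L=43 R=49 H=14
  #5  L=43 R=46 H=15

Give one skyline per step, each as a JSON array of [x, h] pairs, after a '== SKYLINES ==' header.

== SKYLINES ==
[[9,14],[23,0]]
[[9,14],[23,0],[43,14],[46,0]]
[[9,14],[23,0],[43,15],[46,0]]
[[9,14],[23,0],[43,15],[46,14],[49,0]]
[[9,14],[23,0],[43,15],[46,14],[49,0]]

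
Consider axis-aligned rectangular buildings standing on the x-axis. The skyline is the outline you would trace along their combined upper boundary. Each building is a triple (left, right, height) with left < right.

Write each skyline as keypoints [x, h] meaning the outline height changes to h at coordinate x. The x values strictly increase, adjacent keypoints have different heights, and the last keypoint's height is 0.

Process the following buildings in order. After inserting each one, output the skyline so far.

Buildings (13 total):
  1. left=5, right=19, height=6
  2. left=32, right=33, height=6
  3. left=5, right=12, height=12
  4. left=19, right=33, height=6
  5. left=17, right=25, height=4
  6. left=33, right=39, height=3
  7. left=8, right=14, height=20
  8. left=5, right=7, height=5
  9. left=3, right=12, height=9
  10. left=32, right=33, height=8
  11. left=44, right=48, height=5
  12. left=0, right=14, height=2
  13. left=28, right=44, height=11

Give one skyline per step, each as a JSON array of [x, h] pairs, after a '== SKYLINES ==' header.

== SKYLINES ==
[[5,6],[19,0]]
[[5,6],[19,0],[32,6],[33,0]]
[[5,12],[12,6],[19,0],[32,6],[33,0]]
[[5,12],[12,6],[33,0]]
[[5,12],[12,6],[33,0]]
[[5,12],[12,6],[33,3],[39,0]]
[[5,12],[8,20],[14,6],[33,3],[39,0]]
[[5,12],[8,20],[14,6],[33,3],[39,0]]
[[3,9],[5,12],[8,20],[14,6],[33,3],[39,0]]
[[3,9],[5,12],[8,20],[14,6],[32,8],[33,3],[39,0]]
[[3,9],[5,12],[8,20],[14,6],[32,8],[33,3],[39,0],[44,5],[48,0]]
[[0,2],[3,9],[5,12],[8,20],[14,6],[32,8],[33,3],[39,0],[44,5],[48,0]]
[[0,2],[3,9],[5,12],[8,20],[14,6],[28,11],[44,5],[48,0]]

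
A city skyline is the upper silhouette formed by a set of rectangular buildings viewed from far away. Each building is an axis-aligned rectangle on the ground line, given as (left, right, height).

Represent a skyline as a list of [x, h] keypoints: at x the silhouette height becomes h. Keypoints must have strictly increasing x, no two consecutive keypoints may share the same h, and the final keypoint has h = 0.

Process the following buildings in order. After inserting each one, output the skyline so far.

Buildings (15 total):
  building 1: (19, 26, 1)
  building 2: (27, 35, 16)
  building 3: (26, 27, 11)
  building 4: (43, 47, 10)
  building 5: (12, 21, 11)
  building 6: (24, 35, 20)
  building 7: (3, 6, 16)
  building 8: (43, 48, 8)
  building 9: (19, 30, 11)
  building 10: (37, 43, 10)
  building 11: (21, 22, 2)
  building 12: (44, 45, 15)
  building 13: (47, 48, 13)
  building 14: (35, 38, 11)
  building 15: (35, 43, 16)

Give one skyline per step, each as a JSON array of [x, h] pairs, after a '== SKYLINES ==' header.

== SKYLINES ==
[[19,1],[26,0]]
[[19,1],[26,0],[27,16],[35,0]]
[[19,1],[26,11],[27,16],[35,0]]
[[19,1],[26,11],[27,16],[35,0],[43,10],[47,0]]
[[12,11],[21,1],[26,11],[27,16],[35,0],[43,10],[47,0]]
[[12,11],[21,1],[24,20],[35,0],[43,10],[47,0]]
[[3,16],[6,0],[12,11],[21,1],[24,20],[35,0],[43,10],[47,0]]
[[3,16],[6,0],[12,11],[21,1],[24,20],[35,0],[43,10],[47,8],[48,0]]
[[3,16],[6,0],[12,11],[24,20],[35,0],[43,10],[47,8],[48,0]]
[[3,16],[6,0],[12,11],[24,20],[35,0],[37,10],[47,8],[48,0]]
[[3,16],[6,0],[12,11],[24,20],[35,0],[37,10],[47,8],[48,0]]
[[3,16],[6,0],[12,11],[24,20],[35,0],[37,10],[44,15],[45,10],[47,8],[48,0]]
[[3,16],[6,0],[12,11],[24,20],[35,0],[37,10],[44,15],[45,10],[47,13],[48,0]]
[[3,16],[6,0],[12,11],[24,20],[35,11],[38,10],[44,15],[45,10],[47,13],[48,0]]
[[3,16],[6,0],[12,11],[24,20],[35,16],[43,10],[44,15],[45,10],[47,13],[48,0]]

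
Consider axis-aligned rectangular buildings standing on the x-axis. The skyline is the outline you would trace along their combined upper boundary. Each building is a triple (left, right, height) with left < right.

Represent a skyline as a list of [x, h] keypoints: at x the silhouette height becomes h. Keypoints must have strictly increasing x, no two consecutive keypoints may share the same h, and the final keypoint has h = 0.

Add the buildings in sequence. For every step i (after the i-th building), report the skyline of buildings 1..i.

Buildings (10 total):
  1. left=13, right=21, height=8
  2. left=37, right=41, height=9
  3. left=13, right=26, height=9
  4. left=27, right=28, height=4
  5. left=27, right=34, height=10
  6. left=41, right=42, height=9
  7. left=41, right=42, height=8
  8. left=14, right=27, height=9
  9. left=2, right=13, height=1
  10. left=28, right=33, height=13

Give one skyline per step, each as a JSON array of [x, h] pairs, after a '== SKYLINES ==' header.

== SKYLINES ==
[[13,8],[21,0]]
[[13,8],[21,0],[37,9],[41,0]]
[[13,9],[26,0],[37,9],[41,0]]
[[13,9],[26,0],[27,4],[28,0],[37,9],[41,0]]
[[13,9],[26,0],[27,10],[34,0],[37,9],[41,0]]
[[13,9],[26,0],[27,10],[34,0],[37,9],[42,0]]
[[13,9],[26,0],[27,10],[34,0],[37,9],[42,0]]
[[13,9],[27,10],[34,0],[37,9],[42,0]]
[[2,1],[13,9],[27,10],[34,0],[37,9],[42,0]]
[[2,1],[13,9],[27,10],[28,13],[33,10],[34,0],[37,9],[42,0]]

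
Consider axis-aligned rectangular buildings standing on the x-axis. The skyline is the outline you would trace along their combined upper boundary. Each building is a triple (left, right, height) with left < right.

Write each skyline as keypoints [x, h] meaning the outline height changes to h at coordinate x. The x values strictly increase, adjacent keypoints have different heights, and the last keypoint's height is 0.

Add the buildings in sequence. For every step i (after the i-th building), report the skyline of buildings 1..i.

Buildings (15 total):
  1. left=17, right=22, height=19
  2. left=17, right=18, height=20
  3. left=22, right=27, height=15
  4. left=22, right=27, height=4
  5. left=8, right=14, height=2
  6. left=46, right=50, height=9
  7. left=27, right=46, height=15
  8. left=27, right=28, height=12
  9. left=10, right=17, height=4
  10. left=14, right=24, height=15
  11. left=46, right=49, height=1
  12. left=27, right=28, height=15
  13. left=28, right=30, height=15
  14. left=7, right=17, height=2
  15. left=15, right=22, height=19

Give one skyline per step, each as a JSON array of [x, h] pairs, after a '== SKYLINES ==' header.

== SKYLINES ==
[[17,19],[22,0]]
[[17,20],[18,19],[22,0]]
[[17,20],[18,19],[22,15],[27,0]]
[[17,20],[18,19],[22,15],[27,0]]
[[8,2],[14,0],[17,20],[18,19],[22,15],[27,0]]
[[8,2],[14,0],[17,20],[18,19],[22,15],[27,0],[46,9],[50,0]]
[[8,2],[14,0],[17,20],[18,19],[22,15],[46,9],[50,0]]
[[8,2],[14,0],[17,20],[18,19],[22,15],[46,9],[50,0]]
[[8,2],[10,4],[17,20],[18,19],[22,15],[46,9],[50,0]]
[[8,2],[10,4],[14,15],[17,20],[18,19],[22,15],[46,9],[50,0]]
[[8,2],[10,4],[14,15],[17,20],[18,19],[22,15],[46,9],[50,0]]
[[8,2],[10,4],[14,15],[17,20],[18,19],[22,15],[46,9],[50,0]]
[[8,2],[10,4],[14,15],[17,20],[18,19],[22,15],[46,9],[50,0]]
[[7,2],[10,4],[14,15],[17,20],[18,19],[22,15],[46,9],[50,0]]
[[7,2],[10,4],[14,15],[15,19],[17,20],[18,19],[22,15],[46,9],[50,0]]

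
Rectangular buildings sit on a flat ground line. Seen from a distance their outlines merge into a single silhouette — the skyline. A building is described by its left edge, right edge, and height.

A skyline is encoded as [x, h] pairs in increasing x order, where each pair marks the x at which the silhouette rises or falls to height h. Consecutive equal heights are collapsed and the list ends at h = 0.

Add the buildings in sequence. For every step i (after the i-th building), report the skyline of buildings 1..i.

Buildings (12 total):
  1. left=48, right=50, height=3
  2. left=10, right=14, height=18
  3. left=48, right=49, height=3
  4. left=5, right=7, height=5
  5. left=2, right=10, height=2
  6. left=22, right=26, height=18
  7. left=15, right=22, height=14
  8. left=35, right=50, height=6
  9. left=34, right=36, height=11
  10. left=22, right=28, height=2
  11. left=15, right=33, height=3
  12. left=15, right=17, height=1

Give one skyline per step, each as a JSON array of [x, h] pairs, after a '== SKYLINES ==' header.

== SKYLINES ==
[[48,3],[50,0]]
[[10,18],[14,0],[48,3],[50,0]]
[[10,18],[14,0],[48,3],[50,0]]
[[5,5],[7,0],[10,18],[14,0],[48,3],[50,0]]
[[2,2],[5,5],[7,2],[10,18],[14,0],[48,3],[50,0]]
[[2,2],[5,5],[7,2],[10,18],[14,0],[22,18],[26,0],[48,3],[50,0]]
[[2,2],[5,5],[7,2],[10,18],[14,0],[15,14],[22,18],[26,0],[48,3],[50,0]]
[[2,2],[5,5],[7,2],[10,18],[14,0],[15,14],[22,18],[26,0],[35,6],[50,0]]
[[2,2],[5,5],[7,2],[10,18],[14,0],[15,14],[22,18],[26,0],[34,11],[36,6],[50,0]]
[[2,2],[5,5],[7,2],[10,18],[14,0],[15,14],[22,18],[26,2],[28,0],[34,11],[36,6],[50,0]]
[[2,2],[5,5],[7,2],[10,18],[14,0],[15,14],[22,18],[26,3],[33,0],[34,11],[36,6],[50,0]]
[[2,2],[5,5],[7,2],[10,18],[14,0],[15,14],[22,18],[26,3],[33,0],[34,11],[36,6],[50,0]]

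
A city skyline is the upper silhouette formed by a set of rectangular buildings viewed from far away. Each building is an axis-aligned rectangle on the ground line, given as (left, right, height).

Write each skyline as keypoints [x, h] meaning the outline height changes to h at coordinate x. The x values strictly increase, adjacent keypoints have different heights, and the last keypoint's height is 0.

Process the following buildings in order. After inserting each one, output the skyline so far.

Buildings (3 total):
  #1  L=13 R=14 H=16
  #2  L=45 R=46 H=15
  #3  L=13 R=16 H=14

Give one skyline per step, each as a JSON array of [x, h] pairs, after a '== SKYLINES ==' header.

== SKYLINES ==
[[13,16],[14,0]]
[[13,16],[14,0],[45,15],[46,0]]
[[13,16],[14,14],[16,0],[45,15],[46,0]]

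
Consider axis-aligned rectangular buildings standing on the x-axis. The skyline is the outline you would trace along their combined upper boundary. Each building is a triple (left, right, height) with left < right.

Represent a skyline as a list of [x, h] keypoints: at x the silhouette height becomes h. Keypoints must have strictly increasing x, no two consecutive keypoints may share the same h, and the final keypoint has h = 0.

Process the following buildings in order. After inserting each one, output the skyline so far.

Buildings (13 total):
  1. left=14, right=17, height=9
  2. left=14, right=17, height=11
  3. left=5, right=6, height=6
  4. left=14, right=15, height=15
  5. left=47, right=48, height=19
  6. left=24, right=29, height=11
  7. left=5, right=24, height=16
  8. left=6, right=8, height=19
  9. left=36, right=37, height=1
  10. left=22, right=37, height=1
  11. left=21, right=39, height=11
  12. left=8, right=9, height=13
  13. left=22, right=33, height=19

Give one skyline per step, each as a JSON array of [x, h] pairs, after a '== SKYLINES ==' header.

== SKYLINES ==
[[14,9],[17,0]]
[[14,11],[17,0]]
[[5,6],[6,0],[14,11],[17,0]]
[[5,6],[6,0],[14,15],[15,11],[17,0]]
[[5,6],[6,0],[14,15],[15,11],[17,0],[47,19],[48,0]]
[[5,6],[6,0],[14,15],[15,11],[17,0],[24,11],[29,0],[47,19],[48,0]]
[[5,16],[24,11],[29,0],[47,19],[48,0]]
[[5,16],[6,19],[8,16],[24,11],[29,0],[47,19],[48,0]]
[[5,16],[6,19],[8,16],[24,11],[29,0],[36,1],[37,0],[47,19],[48,0]]
[[5,16],[6,19],[8,16],[24,11],[29,1],[37,0],[47,19],[48,0]]
[[5,16],[6,19],[8,16],[24,11],[39,0],[47,19],[48,0]]
[[5,16],[6,19],[8,16],[24,11],[39,0],[47,19],[48,0]]
[[5,16],[6,19],[8,16],[22,19],[33,11],[39,0],[47,19],[48,0]]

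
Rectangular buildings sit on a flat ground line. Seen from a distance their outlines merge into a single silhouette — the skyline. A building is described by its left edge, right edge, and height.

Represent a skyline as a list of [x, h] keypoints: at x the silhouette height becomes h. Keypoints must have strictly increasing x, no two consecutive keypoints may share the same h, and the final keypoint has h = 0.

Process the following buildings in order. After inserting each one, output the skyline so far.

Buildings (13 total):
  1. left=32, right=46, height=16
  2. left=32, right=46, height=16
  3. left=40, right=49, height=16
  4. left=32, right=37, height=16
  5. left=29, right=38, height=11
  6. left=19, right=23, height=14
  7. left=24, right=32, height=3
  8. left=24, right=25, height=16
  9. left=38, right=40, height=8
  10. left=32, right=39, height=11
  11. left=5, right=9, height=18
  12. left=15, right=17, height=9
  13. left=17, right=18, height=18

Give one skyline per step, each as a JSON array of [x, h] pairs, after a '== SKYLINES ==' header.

== SKYLINES ==
[[32,16],[46,0]]
[[32,16],[46,0]]
[[32,16],[49,0]]
[[32,16],[49,0]]
[[29,11],[32,16],[49,0]]
[[19,14],[23,0],[29,11],[32,16],[49,0]]
[[19,14],[23,0],[24,3],[29,11],[32,16],[49,0]]
[[19,14],[23,0],[24,16],[25,3],[29,11],[32,16],[49,0]]
[[19,14],[23,0],[24,16],[25,3],[29,11],[32,16],[49,0]]
[[19,14],[23,0],[24,16],[25,3],[29,11],[32,16],[49,0]]
[[5,18],[9,0],[19,14],[23,0],[24,16],[25,3],[29,11],[32,16],[49,0]]
[[5,18],[9,0],[15,9],[17,0],[19,14],[23,0],[24,16],[25,3],[29,11],[32,16],[49,0]]
[[5,18],[9,0],[15,9],[17,18],[18,0],[19,14],[23,0],[24,16],[25,3],[29,11],[32,16],[49,0]]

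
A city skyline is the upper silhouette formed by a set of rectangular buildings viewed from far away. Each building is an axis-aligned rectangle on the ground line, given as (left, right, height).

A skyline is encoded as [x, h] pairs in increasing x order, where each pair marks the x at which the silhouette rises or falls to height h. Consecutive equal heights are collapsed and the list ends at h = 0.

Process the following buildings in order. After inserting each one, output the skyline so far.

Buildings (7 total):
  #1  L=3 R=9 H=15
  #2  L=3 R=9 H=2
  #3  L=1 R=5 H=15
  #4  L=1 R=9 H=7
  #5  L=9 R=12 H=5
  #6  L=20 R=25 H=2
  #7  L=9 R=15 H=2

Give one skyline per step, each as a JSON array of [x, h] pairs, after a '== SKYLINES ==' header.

== SKYLINES ==
[[3,15],[9,0]]
[[3,15],[9,0]]
[[1,15],[9,0]]
[[1,15],[9,0]]
[[1,15],[9,5],[12,0]]
[[1,15],[9,5],[12,0],[20,2],[25,0]]
[[1,15],[9,5],[12,2],[15,0],[20,2],[25,0]]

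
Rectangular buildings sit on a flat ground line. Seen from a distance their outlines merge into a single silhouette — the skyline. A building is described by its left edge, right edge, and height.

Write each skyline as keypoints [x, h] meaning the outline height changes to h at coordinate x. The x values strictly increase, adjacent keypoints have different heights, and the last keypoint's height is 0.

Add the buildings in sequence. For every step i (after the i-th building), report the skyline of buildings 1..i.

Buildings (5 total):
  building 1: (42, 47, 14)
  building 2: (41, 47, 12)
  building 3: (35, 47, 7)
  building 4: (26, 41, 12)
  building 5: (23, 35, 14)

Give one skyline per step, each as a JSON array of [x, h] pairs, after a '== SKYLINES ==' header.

== SKYLINES ==
[[42,14],[47,0]]
[[41,12],[42,14],[47,0]]
[[35,7],[41,12],[42,14],[47,0]]
[[26,12],[42,14],[47,0]]
[[23,14],[35,12],[42,14],[47,0]]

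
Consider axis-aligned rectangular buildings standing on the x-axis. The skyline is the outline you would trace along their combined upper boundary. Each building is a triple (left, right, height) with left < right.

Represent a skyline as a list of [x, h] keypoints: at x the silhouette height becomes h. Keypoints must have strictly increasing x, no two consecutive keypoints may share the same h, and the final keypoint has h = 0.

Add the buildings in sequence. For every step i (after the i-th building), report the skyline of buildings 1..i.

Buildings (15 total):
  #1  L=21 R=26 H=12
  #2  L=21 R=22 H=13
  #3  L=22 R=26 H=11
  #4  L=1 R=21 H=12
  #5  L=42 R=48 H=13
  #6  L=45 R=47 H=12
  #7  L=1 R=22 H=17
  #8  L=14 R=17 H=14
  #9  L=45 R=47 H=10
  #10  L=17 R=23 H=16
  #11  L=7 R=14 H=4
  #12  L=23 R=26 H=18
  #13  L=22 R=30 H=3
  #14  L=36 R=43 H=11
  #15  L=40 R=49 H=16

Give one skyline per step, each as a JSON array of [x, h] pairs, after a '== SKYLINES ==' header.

== SKYLINES ==
[[21,12],[26,0]]
[[21,13],[22,12],[26,0]]
[[21,13],[22,12],[26,0]]
[[1,12],[21,13],[22,12],[26,0]]
[[1,12],[21,13],[22,12],[26,0],[42,13],[48,0]]
[[1,12],[21,13],[22,12],[26,0],[42,13],[48,0]]
[[1,17],[22,12],[26,0],[42,13],[48,0]]
[[1,17],[22,12],[26,0],[42,13],[48,0]]
[[1,17],[22,12],[26,0],[42,13],[48,0]]
[[1,17],[22,16],[23,12],[26,0],[42,13],[48,0]]
[[1,17],[22,16],[23,12],[26,0],[42,13],[48,0]]
[[1,17],[22,16],[23,18],[26,0],[42,13],[48,0]]
[[1,17],[22,16],[23,18],[26,3],[30,0],[42,13],[48,0]]
[[1,17],[22,16],[23,18],[26,3],[30,0],[36,11],[42,13],[48,0]]
[[1,17],[22,16],[23,18],[26,3],[30,0],[36,11],[40,16],[49,0]]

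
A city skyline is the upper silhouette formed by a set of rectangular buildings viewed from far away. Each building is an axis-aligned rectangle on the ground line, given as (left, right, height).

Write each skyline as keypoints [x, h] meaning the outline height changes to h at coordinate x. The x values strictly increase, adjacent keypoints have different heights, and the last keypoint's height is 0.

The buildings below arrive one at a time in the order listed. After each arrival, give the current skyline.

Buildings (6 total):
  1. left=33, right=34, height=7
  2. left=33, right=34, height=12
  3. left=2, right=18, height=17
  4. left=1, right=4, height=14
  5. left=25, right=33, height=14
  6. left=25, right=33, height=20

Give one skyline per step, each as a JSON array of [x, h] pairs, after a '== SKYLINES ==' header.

== SKYLINES ==
[[33,7],[34,0]]
[[33,12],[34,0]]
[[2,17],[18,0],[33,12],[34,0]]
[[1,14],[2,17],[18,0],[33,12],[34,0]]
[[1,14],[2,17],[18,0],[25,14],[33,12],[34,0]]
[[1,14],[2,17],[18,0],[25,20],[33,12],[34,0]]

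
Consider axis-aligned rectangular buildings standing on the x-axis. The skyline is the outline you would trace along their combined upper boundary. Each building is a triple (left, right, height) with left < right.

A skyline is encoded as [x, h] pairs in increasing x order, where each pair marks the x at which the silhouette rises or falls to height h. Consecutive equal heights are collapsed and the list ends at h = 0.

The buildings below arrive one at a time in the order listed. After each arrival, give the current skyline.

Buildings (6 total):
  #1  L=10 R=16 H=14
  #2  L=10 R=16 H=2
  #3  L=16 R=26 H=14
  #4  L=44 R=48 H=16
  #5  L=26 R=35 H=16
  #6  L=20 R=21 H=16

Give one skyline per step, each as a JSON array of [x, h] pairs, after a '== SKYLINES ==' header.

== SKYLINES ==
[[10,14],[16,0]]
[[10,14],[16,0]]
[[10,14],[26,0]]
[[10,14],[26,0],[44,16],[48,0]]
[[10,14],[26,16],[35,0],[44,16],[48,0]]
[[10,14],[20,16],[21,14],[26,16],[35,0],[44,16],[48,0]]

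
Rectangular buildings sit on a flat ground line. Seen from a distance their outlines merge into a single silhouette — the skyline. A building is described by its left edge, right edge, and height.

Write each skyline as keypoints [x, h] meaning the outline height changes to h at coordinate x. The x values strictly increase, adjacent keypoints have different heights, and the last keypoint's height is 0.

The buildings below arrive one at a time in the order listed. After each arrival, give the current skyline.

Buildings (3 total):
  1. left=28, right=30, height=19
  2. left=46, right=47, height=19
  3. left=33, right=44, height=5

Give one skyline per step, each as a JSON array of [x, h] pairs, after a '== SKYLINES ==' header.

== SKYLINES ==
[[28,19],[30,0]]
[[28,19],[30,0],[46,19],[47,0]]
[[28,19],[30,0],[33,5],[44,0],[46,19],[47,0]]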